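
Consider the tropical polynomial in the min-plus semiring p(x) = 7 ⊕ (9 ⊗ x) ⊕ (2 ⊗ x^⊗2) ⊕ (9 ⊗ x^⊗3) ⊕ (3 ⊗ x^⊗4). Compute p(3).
p(3) = 7

A tropical monomial a ⊗ x^⊗i evaluates to a + i · x. Evaluating each term at x = 3:
  Term 0 contributes 7 + 0 · 3 = 7
  Term 1 contributes 9 + 1 · 3 = 12
  Term 2 contributes 2 + 2 · 3 = 8
  Term 3 contributes 9 + 3 · 3 = 18
  Term 4 contributes 3 + 4 · 3 = 15
p(3) = ⊕ of these = min[7, 12, 8, 18, 15] = 7.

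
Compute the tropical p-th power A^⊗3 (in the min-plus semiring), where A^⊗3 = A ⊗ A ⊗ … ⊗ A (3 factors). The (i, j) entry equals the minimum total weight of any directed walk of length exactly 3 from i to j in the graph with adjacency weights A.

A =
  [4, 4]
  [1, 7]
A^⊗3 =
  [9, 9]
  [6, 9]

Each entry (A^⊗3)_ij equals the minimum over all length-3 walks i = v_0 → v_1 → … → v_3 = j of Σ_t A[v_t][v_{t+1}]. For example, for (i, j) = (0, 1) we minimise over 4 possible intermediate vertex sequences; the minimum is 9, attained along the walk 0 → 1 → 0 → 1.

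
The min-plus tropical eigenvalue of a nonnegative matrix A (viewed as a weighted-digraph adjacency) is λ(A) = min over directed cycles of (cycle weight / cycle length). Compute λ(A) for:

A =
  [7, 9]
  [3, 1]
λ(A) = 1

Enumerate directed cycles and compute their means (weight / length). Sample:
  cycle 0 → 0: weight = 7, length = 1, mean = 7/1 ≈ 7.000
  cycle 1 → 1: weight = 1, length = 1, mean = 1/1 ≈ 1.000
  cycle 0 → 1 → 0: weight = 12, length = 2, mean = 12/2 ≈ 6.000
  cycle 1 → 0 → 1: weight = 12, length = 2, mean = 12/2 ≈ 6.000
Minimum mean = 1.000, attained e.g. along the cycle 1 → 1 with weight 1 and length 1. So λ(A) = 1/1 = 1.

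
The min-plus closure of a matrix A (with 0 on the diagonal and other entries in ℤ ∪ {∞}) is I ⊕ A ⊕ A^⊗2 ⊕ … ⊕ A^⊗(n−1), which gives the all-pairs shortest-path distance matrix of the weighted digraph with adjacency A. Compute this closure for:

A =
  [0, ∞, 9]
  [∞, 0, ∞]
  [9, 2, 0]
Closure =
  [0, 11, 9]
  [∞, 0, ∞]
  [9, 2, 0]

This is the Floyd-Warshall all-pairs shortest-path computation. For each intermediate vertex k = 0, 1, …, 2, update dist[i][j] ← min(dist[i][j], dist[i][k] + dist[k][j]). The final matrix gives, for each (i, j), the minimum total weight of any directed path from i to j (possibly empty when i = j).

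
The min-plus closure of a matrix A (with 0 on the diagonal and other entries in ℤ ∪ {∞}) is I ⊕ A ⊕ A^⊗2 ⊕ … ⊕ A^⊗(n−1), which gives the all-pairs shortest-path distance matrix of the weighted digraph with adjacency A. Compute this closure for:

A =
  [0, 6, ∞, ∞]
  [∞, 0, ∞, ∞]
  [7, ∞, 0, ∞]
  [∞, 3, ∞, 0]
Closure =
  [0, 6, ∞, ∞]
  [∞, 0, ∞, ∞]
  [7, 13, 0, ∞]
  [∞, 3, ∞, 0]

This is the Floyd-Warshall all-pairs shortest-path computation. For each intermediate vertex k = 0, 1, …, 3, update dist[i][j] ← min(dist[i][j], dist[i][k] + dist[k][j]). The final matrix gives, for each (i, j), the minimum total weight of any directed path from i to j (possibly empty when i = j).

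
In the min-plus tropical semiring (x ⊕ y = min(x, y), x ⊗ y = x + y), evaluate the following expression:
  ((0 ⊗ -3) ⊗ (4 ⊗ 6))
((0 ⊗ -3) ⊗ (4 ⊗ 6)) = 7

Expand innermost to outermost. Recall ⊕ takes the minimum of its arguments and ⊗ takes their sum. Working out the expression ((0 ⊗ -3) ⊗ (4 ⊗ 6)) gives 7.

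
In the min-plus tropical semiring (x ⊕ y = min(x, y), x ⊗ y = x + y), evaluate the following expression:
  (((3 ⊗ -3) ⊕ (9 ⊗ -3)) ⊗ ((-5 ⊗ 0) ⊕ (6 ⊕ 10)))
(((3 ⊗ -3) ⊕ (9 ⊗ -3)) ⊗ ((-5 ⊗ 0) ⊕ (6 ⊕ 10))) = -5

Expand innermost to outermost. Recall ⊕ takes the minimum of its arguments and ⊗ takes their sum. Working out the expression (((3 ⊗ -3) ⊕ (9 ⊗ -3)) ⊗ ((-5 ⊗ 0) ⊕ (6 ⊕ 10))) gives -5.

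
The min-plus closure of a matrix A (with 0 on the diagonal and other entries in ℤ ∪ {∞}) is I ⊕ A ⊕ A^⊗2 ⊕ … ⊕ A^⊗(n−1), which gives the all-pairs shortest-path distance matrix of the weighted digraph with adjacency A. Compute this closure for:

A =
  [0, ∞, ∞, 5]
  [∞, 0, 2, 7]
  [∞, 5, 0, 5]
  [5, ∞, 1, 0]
Closure =
  [0, 11, 6, 5]
  [12, 0, 2, 7]
  [10, 5, 0, 5]
  [5, 6, 1, 0]

This is the Floyd-Warshall all-pairs shortest-path computation. For each intermediate vertex k = 0, 1, …, 3, update dist[i][j] ← min(dist[i][j], dist[i][k] + dist[k][j]). The final matrix gives, for each (i, j), the minimum total weight of any directed path from i to j (possibly empty when i = j).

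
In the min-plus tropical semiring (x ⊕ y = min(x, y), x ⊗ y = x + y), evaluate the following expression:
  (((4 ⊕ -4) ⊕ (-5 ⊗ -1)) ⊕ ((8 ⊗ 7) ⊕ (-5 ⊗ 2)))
(((4 ⊕ -4) ⊕ (-5 ⊗ -1)) ⊕ ((8 ⊗ 7) ⊕ (-5 ⊗ 2))) = -6

Expand innermost to outermost. Recall ⊕ takes the minimum of its arguments and ⊗ takes their sum. Working out the expression (((4 ⊕ -4) ⊕ (-5 ⊗ -1)) ⊕ ((8 ⊗ 7) ⊕ (-5 ⊗ 2))) gives -6.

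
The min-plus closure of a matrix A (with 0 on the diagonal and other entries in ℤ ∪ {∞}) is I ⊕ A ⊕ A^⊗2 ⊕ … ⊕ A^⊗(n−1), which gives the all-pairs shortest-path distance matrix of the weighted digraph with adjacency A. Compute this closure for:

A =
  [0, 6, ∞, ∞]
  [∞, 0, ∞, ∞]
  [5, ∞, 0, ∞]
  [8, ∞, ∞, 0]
Closure =
  [0, 6, ∞, ∞]
  [∞, 0, ∞, ∞]
  [5, 11, 0, ∞]
  [8, 14, ∞, 0]

This is the Floyd-Warshall all-pairs shortest-path computation. For each intermediate vertex k = 0, 1, …, 3, update dist[i][j] ← min(dist[i][j], dist[i][k] + dist[k][j]). The final matrix gives, for each (i, j), the minimum total weight of any directed path from i to j (possibly empty when i = j).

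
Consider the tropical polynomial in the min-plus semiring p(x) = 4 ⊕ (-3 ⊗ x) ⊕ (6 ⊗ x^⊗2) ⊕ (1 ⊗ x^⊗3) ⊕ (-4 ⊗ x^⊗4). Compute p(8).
p(8) = 4

A tropical monomial a ⊗ x^⊗i evaluates to a + i · x. Evaluating each term at x = 8:
  Term 0 contributes 4 + 0 · 8 = 4
  Term 1 contributes -3 + 1 · 8 = 5
  Term 2 contributes 6 + 2 · 8 = 22
  Term 3 contributes 1 + 3 · 8 = 25
  Term 4 contributes -4 + 4 · 8 = 28
p(8) = ⊕ of these = min[4, 5, 22, 25, 28] = 4.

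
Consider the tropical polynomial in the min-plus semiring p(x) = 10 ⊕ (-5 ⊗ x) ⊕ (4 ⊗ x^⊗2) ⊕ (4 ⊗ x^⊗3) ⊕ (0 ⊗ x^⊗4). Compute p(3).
p(3) = -2

A tropical monomial a ⊗ x^⊗i evaluates to a + i · x. Evaluating each term at x = 3:
  Term 0 contributes 10 + 0 · 3 = 10
  Term 1 contributes -5 + 1 · 3 = -2
  Term 2 contributes 4 + 2 · 3 = 10
  Term 3 contributes 4 + 3 · 3 = 13
  Term 4 contributes 0 + 4 · 3 = 12
p(3) = ⊕ of these = min[10, -2, 10, 13, 12] = -2.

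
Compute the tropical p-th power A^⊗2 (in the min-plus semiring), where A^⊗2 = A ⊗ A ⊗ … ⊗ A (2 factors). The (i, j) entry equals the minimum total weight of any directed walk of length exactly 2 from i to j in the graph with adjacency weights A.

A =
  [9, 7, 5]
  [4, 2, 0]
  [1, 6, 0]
A^⊗2 =
  [6, 9, 5]
  [1, 4, 0]
  [1, 6, 0]

Each entry (A^⊗2)_ij equals the minimum over all length-2 walks i = v_0 → v_1 → … → v_2 = j of Σ_t A[v_t][v_{t+1}]. For example, for (i, j) = (0, 2) we minimise over 3 possible intermediate vertex sequences; the minimum is 5, attained along the walk 0 → 2 → 2.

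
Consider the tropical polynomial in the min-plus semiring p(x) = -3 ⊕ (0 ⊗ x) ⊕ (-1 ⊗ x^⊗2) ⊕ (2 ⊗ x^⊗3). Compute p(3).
p(3) = -3

A tropical monomial a ⊗ x^⊗i evaluates to a + i · x. Evaluating each term at x = 3:
  Term 0 contributes -3 + 0 · 3 = -3
  Term 1 contributes 0 + 1 · 3 = 3
  Term 2 contributes -1 + 2 · 3 = 5
  Term 3 contributes 2 + 3 · 3 = 11
p(3) = ⊕ of these = min[-3, 3, 5, 11] = -3.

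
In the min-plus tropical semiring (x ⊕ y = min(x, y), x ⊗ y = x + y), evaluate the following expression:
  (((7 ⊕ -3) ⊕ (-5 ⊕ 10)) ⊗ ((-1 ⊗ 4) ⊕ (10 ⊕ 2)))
(((7 ⊕ -3) ⊕ (-5 ⊕ 10)) ⊗ ((-1 ⊗ 4) ⊕ (10 ⊕ 2))) = -3

Expand innermost to outermost. Recall ⊕ takes the minimum of its arguments and ⊗ takes their sum. Working out the expression (((7 ⊕ -3) ⊕ (-5 ⊕ 10)) ⊗ ((-1 ⊗ 4) ⊕ (10 ⊕ 2))) gives -3.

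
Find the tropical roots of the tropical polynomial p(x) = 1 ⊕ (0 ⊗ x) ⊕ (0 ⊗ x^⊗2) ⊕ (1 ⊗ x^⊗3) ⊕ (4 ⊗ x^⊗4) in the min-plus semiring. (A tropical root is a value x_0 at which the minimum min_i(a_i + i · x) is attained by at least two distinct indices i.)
Roots: {-3, -1, 0, 1}

Each tropical root is a break point of the lower envelope of the lines y = a_i + i · x (there are 5 lines, with slopes 0, 1, ..., 4). Only the lines that attain the minimum somewhere contribute to roots; other lines are dominated. Here the surviving (envelope) indices are i = 4, i = 3, i = 2, i = 1, i = 0.
Intersections between consecutive envelope lines give the roots: for adjacent envelope indices i < j the intersection is x = (a_i − a_j) / (j − i). Reading off the sorted break points: {-3, -1, 0, 1}.
Verification: at each break x_0, at least two indices attain the minimum of min_i(a_i + i · x_0).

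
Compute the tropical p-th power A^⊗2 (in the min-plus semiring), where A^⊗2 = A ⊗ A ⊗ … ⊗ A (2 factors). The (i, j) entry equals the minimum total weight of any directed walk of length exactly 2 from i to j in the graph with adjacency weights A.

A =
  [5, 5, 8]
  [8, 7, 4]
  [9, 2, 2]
A^⊗2 =
  [10, 10, 9]
  [13, 6, 6]
  [10, 4, 4]

Each entry (A^⊗2)_ij equals the minimum over all length-2 walks i = v_0 → v_1 → … → v_2 = j of Σ_t A[v_t][v_{t+1}]. For example, for (i, j) = (0, 2) we minimise over 3 possible intermediate vertex sequences; the minimum is 9, attained along the walk 0 → 1 → 2.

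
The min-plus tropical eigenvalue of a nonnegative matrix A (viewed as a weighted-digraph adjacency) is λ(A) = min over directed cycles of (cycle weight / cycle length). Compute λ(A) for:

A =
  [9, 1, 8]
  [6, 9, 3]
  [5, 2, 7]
λ(A) = 5/2

Enumerate directed cycles and compute their means (weight / length). Sample:
  cycle 0 → 0: weight = 9, length = 1, mean = 9/1 ≈ 9.000
  cycle 1 → 1: weight = 9, length = 1, mean = 9/1 ≈ 9.000
  cycle 2 → 2: weight = 7, length = 1, mean = 7/1 ≈ 7.000
  cycle 0 → 1 → 0: weight = 7, length = 2, mean = 7/2 ≈ 3.500
  cycle 0 → 2 → 0: weight = 13, length = 2, mean = 13/2 ≈ 6.500
  cycle 1 → 0 → 1: weight = 7, length = 2, mean = 7/2 ≈ 3.500
Minimum mean = 2.500, attained e.g. along the cycle 1 → 2 → 1 with weight 5 and length 2. So λ(A) = 5/2 = 5/2.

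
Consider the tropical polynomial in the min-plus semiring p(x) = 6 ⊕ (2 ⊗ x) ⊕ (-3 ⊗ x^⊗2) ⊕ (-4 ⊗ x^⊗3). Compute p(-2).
p(-2) = -10

A tropical monomial a ⊗ x^⊗i evaluates to a + i · x. Evaluating each term at x = -2:
  Term 0 contributes 6 + 0 · -2 = 6
  Term 1 contributes 2 + 1 · -2 = 0
  Term 2 contributes -3 + 2 · -2 = -7
  Term 3 contributes -4 + 3 · -2 = -10
p(-2) = ⊕ of these = min[6, 0, -7, -10] = -10.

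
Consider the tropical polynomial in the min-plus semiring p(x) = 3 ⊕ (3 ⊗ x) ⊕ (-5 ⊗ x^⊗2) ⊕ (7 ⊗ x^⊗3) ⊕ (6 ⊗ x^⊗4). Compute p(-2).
p(-2) = -9

A tropical monomial a ⊗ x^⊗i evaluates to a + i · x. Evaluating each term at x = -2:
  Term 0 contributes 3 + 0 · -2 = 3
  Term 1 contributes 3 + 1 · -2 = 1
  Term 2 contributes -5 + 2 · -2 = -9
  Term 3 contributes 7 + 3 · -2 = 1
  Term 4 contributes 6 + 4 · -2 = -2
p(-2) = ⊕ of these = min[3, 1, -9, 1, -2] = -9.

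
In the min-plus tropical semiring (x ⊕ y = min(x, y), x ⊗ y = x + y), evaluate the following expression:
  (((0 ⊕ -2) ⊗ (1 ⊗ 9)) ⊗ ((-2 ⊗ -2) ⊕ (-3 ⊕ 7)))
(((0 ⊕ -2) ⊗ (1 ⊗ 9)) ⊗ ((-2 ⊗ -2) ⊕ (-3 ⊕ 7))) = 4

Expand innermost to outermost. Recall ⊕ takes the minimum of its arguments and ⊗ takes their sum. Working out the expression (((0 ⊕ -2) ⊗ (1 ⊗ 9)) ⊗ ((-2 ⊗ -2) ⊕ (-3 ⊕ 7))) gives 4.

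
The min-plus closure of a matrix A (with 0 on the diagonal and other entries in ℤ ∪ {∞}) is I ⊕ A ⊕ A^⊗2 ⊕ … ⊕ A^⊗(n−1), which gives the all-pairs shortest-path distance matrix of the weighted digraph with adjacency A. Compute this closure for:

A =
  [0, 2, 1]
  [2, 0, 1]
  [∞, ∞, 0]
Closure =
  [0, 2, 1]
  [2, 0, 1]
  [∞, ∞, 0]

This is the Floyd-Warshall all-pairs shortest-path computation. For each intermediate vertex k = 0, 1, …, 2, update dist[i][j] ← min(dist[i][j], dist[i][k] + dist[k][j]). The final matrix gives, for each (i, j), the minimum total weight of any directed path from i to j (possibly empty when i = j).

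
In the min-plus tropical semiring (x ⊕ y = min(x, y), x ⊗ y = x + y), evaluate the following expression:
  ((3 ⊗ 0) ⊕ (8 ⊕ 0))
((3 ⊗ 0) ⊕ (8 ⊕ 0)) = 0

Expand innermost to outermost. Recall ⊕ takes the minimum of its arguments and ⊗ takes their sum. Working out the expression ((3 ⊗ 0) ⊕ (8 ⊕ 0)) gives 0.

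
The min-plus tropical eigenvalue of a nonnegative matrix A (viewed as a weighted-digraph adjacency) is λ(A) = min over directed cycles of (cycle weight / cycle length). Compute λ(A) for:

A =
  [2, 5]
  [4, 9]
λ(A) = 2

Enumerate directed cycles and compute their means (weight / length). Sample:
  cycle 0 → 0: weight = 2, length = 1, mean = 2/1 ≈ 2.000
  cycle 1 → 1: weight = 9, length = 1, mean = 9/1 ≈ 9.000
  cycle 0 → 1 → 0: weight = 9, length = 2, mean = 9/2 ≈ 4.500
  cycle 1 → 0 → 1: weight = 9, length = 2, mean = 9/2 ≈ 4.500
Minimum mean = 2.000, attained e.g. along the cycle 0 → 0 with weight 2 and length 1. So λ(A) = 2/1 = 2.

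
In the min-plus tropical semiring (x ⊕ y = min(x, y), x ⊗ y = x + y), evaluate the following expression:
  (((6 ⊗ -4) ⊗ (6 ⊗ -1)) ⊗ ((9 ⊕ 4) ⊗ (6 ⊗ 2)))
(((6 ⊗ -4) ⊗ (6 ⊗ -1)) ⊗ ((9 ⊕ 4) ⊗ (6 ⊗ 2))) = 19

Expand innermost to outermost. Recall ⊕ takes the minimum of its arguments and ⊗ takes their sum. Working out the expression (((6 ⊗ -4) ⊗ (6 ⊗ -1)) ⊗ ((9 ⊕ 4) ⊗ (6 ⊗ 2))) gives 19.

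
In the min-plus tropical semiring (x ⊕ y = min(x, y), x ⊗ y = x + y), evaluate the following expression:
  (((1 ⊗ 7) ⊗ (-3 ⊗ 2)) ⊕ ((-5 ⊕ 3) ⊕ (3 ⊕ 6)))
(((1 ⊗ 7) ⊗ (-3 ⊗ 2)) ⊕ ((-5 ⊕ 3) ⊕ (3 ⊕ 6))) = -5

Expand innermost to outermost. Recall ⊕ takes the minimum of its arguments and ⊗ takes their sum. Working out the expression (((1 ⊗ 7) ⊗ (-3 ⊗ 2)) ⊕ ((-5 ⊕ 3) ⊕ (3 ⊕ 6))) gives -5.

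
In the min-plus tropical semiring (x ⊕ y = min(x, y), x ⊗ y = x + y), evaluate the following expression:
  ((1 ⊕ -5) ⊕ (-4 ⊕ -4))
((1 ⊕ -5) ⊕ (-4 ⊕ -4)) = -5

Expand innermost to outermost. Recall ⊕ takes the minimum of its arguments and ⊗ takes their sum. Working out the expression ((1 ⊕ -5) ⊕ (-4 ⊕ -4)) gives -5.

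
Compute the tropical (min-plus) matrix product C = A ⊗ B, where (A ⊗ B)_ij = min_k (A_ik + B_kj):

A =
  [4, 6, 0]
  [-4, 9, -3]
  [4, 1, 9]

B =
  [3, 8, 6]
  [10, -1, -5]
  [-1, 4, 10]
A ⊗ B =
  [-1, 4, 1]
  [-4, 1, 2]
  [7, 0, -4]

Apply the min-plus product entry-by-entry:
  C[0][0] = min over k of (A[0][0] + B[0][0] = 4 + 3 = 7, A[0][1] + B[1][0] = 6 + 10 = 16, A[0][2] + B[2][0] = 0 + -1 = -1) = -1 (attained at k = 2)
  C[0][1] = min over k of (A[0][0] + B[0][1] = 4 + 8 = 12, A[0][1] + B[1][1] = 6 + -1 = 5, A[0][2] + B[2][1] = 0 + 4 = 4) = 4 (attained at k = 2)
  C[0][2] = min over k of (A[0][0] + B[0][2] = 4 + 6 = 10, A[0][1] + B[1][2] = 6 + -5 = 1, A[0][2] + B[2][2] = 0 + 10 = 10) = 1 (attained at k = 1)
  C[1][0] = min over k of (A[1][0] + B[0][0] = -4 + 3 = -1, A[1][1] + B[1][0] = 9 + 10 = 19, A[1][2] + B[2][0] = -3 + -1 = -4) = -4 (attained at k = 2)
  C[1][1] = min over k of (A[1][0] + B[0][1] = -4 + 8 = 4, A[1][1] + B[1][1] = 9 + -1 = 8, A[1][2] + B[2][1] = -3 + 4 = 1) = 1 (attained at k = 2)
  C[1][2] = min over k of (A[1][0] + B[0][2] = -4 + 6 = 2, A[1][1] + B[1][2] = 9 + -5 = 4, A[1][2] + B[2][2] = -3 + 10 = 7) = 2 (attained at k = 0)
  C[2][0] = min over k of (A[2][0] + B[0][0] = 4 + 3 = 7, A[2][1] + B[1][0] = 1 + 10 = 11, A[2][2] + B[2][0] = 9 + -1 = 8) = 7 (attained at k = 0)
  C[2][1] = min over k of (A[2][0] + B[0][1] = 4 + 8 = 12, A[2][1] + B[1][1] = 1 + -1 = 0, A[2][2] + B[2][1] = 9 + 4 = 13) = 0 (attained at k = 1)
  C[2][2] = min over k of (A[2][0] + B[0][2] = 4 + 6 = 10, A[2][1] + B[1][2] = 1 + -5 = -4, A[2][2] + B[2][2] = 9 + 10 = 19) = -4 (attained at k = 1)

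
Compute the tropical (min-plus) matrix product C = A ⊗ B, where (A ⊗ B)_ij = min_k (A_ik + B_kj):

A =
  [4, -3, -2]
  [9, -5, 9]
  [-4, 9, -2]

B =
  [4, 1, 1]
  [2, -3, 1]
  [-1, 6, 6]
A ⊗ B =
  [-3, -6, -2]
  [-3, -8, -4]
  [-3, -3, -3]

Apply the min-plus product entry-by-entry:
  C[0][0] = min over k of (A[0][0] + B[0][0] = 4 + 4 = 8, A[0][1] + B[1][0] = -3 + 2 = -1, A[0][2] + B[2][0] = -2 + -1 = -3) = -3 (attained at k = 2)
  C[0][1] = min over k of (A[0][0] + B[0][1] = 4 + 1 = 5, A[0][1] + B[1][1] = -3 + -3 = -6, A[0][2] + B[2][1] = -2 + 6 = 4) = -6 (attained at k = 1)
  C[0][2] = min over k of (A[0][0] + B[0][2] = 4 + 1 = 5, A[0][1] + B[1][2] = -3 + 1 = -2, A[0][2] + B[2][2] = -2 + 6 = 4) = -2 (attained at k = 1)
  C[1][0] = min over k of (A[1][0] + B[0][0] = 9 + 4 = 13, A[1][1] + B[1][0] = -5 + 2 = -3, A[1][2] + B[2][0] = 9 + -1 = 8) = -3 (attained at k = 1)
  C[1][1] = min over k of (A[1][0] + B[0][1] = 9 + 1 = 10, A[1][1] + B[1][1] = -5 + -3 = -8, A[1][2] + B[2][1] = 9 + 6 = 15) = -8 (attained at k = 1)
  C[1][2] = min over k of (A[1][0] + B[0][2] = 9 + 1 = 10, A[1][1] + B[1][2] = -5 + 1 = -4, A[1][2] + B[2][2] = 9 + 6 = 15) = -4 (attained at k = 1)
  C[2][0] = min over k of (A[2][0] + B[0][0] = -4 + 4 = 0, A[2][1] + B[1][0] = 9 + 2 = 11, A[2][2] + B[2][0] = -2 + -1 = -3) = -3 (attained at k = 2)
  C[2][1] = min over k of (A[2][0] + B[0][1] = -4 + 1 = -3, A[2][1] + B[1][1] = 9 + -3 = 6, A[2][2] + B[2][1] = -2 + 6 = 4) = -3 (attained at k = 0)
  C[2][2] = min over k of (A[2][0] + B[0][2] = -4 + 1 = -3, A[2][1] + B[1][2] = 9 + 1 = 10, A[2][2] + B[2][2] = -2 + 6 = 4) = -3 (attained at k = 0)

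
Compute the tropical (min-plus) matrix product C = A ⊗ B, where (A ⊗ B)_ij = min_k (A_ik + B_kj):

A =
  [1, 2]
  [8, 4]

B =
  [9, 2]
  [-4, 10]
A ⊗ B =
  [-2, 3]
  [0, 10]

Apply the min-plus product entry-by-entry:
  C[0][0] = min over k of (A[0][0] + B[0][0] = 1 + 9 = 10, A[0][1] + B[1][0] = 2 + -4 = -2) = -2 (attained at k = 1)
  C[0][1] = min over k of (A[0][0] + B[0][1] = 1 + 2 = 3, A[0][1] + B[1][1] = 2 + 10 = 12) = 3 (attained at k = 0)
  C[1][0] = min over k of (A[1][0] + B[0][0] = 8 + 9 = 17, A[1][1] + B[1][0] = 4 + -4 = 0) = 0 (attained at k = 1)
  C[1][1] = min over k of (A[1][0] + B[0][1] = 8 + 2 = 10, A[1][1] + B[1][1] = 4 + 10 = 14) = 10 (attained at k = 0)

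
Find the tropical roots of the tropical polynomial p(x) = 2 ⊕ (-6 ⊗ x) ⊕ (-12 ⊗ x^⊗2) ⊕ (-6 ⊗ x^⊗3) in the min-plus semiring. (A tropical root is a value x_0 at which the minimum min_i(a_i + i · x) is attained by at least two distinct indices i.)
Roots: {-6, 6, 8}

Each tropical root is a break point of the lower envelope of the lines y = a_i + i · x (there are 4 lines, with slopes 0, 1, ..., 3). Only the lines that attain the minimum somewhere contribute to roots; other lines are dominated. Here the surviving (envelope) indices are i = 3, i = 2, i = 1, i = 0.
Intersections between consecutive envelope lines give the roots: for adjacent envelope indices i < j the intersection is x = (a_i − a_j) / (j − i). Reading off the sorted break points: {-6, 6, 8}.
Verification: at each break x_0, at least two indices attain the minimum of min_i(a_i + i · x_0).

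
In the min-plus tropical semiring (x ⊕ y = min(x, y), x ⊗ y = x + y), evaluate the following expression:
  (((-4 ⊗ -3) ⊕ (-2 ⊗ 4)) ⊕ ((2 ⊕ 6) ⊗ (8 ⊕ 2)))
(((-4 ⊗ -3) ⊕ (-2 ⊗ 4)) ⊕ ((2 ⊕ 6) ⊗ (8 ⊕ 2))) = -7

Expand innermost to outermost. Recall ⊕ takes the minimum of its arguments and ⊗ takes their sum. Working out the expression (((-4 ⊗ -3) ⊕ (-2 ⊗ 4)) ⊕ ((2 ⊕ 6) ⊗ (8 ⊕ 2))) gives -7.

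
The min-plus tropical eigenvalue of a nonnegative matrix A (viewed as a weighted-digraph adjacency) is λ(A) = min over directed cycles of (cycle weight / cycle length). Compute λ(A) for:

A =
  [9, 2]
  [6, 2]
λ(A) = 2

Enumerate directed cycles and compute their means (weight / length). Sample:
  cycle 0 → 0: weight = 9, length = 1, mean = 9/1 ≈ 9.000
  cycle 1 → 1: weight = 2, length = 1, mean = 2/1 ≈ 2.000
  cycle 0 → 1 → 0: weight = 8, length = 2, mean = 8/2 ≈ 4.000
  cycle 1 → 0 → 1: weight = 8, length = 2, mean = 8/2 ≈ 4.000
Minimum mean = 2.000, attained e.g. along the cycle 1 → 1 with weight 2 and length 1. So λ(A) = 2/1 = 2.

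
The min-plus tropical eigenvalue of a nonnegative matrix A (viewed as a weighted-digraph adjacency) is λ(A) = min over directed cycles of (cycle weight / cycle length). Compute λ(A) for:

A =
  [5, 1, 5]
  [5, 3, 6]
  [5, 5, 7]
λ(A) = 3

Enumerate directed cycles and compute their means (weight / length). Sample:
  cycle 0 → 0: weight = 5, length = 1, mean = 5/1 ≈ 5.000
  cycle 1 → 1: weight = 3, length = 1, mean = 3/1 ≈ 3.000
  cycle 2 → 2: weight = 7, length = 1, mean = 7/1 ≈ 7.000
  cycle 0 → 1 → 0: weight = 6, length = 2, mean = 6/2 ≈ 3.000
  cycle 0 → 2 → 0: weight = 10, length = 2, mean = 10/2 ≈ 5.000
  cycle 1 → 0 → 1: weight = 6, length = 2, mean = 6/2 ≈ 3.000
Minimum mean = 3.000, attained e.g. along the cycle 1 → 1 with weight 3 and length 1. So λ(A) = 3/1 = 3.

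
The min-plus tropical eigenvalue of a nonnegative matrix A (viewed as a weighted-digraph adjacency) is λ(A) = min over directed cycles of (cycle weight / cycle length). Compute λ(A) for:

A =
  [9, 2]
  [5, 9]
λ(A) = 7/2

Enumerate directed cycles and compute their means (weight / length). Sample:
  cycle 0 → 0: weight = 9, length = 1, mean = 9/1 ≈ 9.000
  cycle 1 → 1: weight = 9, length = 1, mean = 9/1 ≈ 9.000
  cycle 0 → 1 → 0: weight = 7, length = 2, mean = 7/2 ≈ 3.500
  cycle 1 → 0 → 1: weight = 7, length = 2, mean = 7/2 ≈ 3.500
Minimum mean = 3.500, attained e.g. along the cycle 0 → 1 → 0 with weight 7 and length 2. So λ(A) = 7/2 = 7/2.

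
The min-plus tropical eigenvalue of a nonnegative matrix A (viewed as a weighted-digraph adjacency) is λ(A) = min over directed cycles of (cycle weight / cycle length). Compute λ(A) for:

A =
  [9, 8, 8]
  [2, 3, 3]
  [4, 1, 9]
λ(A) = 2

Enumerate directed cycles and compute their means (weight / length). Sample:
  cycle 0 → 0: weight = 9, length = 1, mean = 9/1 ≈ 9.000
  cycle 1 → 1: weight = 3, length = 1, mean = 3/1 ≈ 3.000
  cycle 2 → 2: weight = 9, length = 1, mean = 9/1 ≈ 9.000
  cycle 0 → 1 → 0: weight = 10, length = 2, mean = 10/2 ≈ 5.000
  cycle 0 → 2 → 0: weight = 12, length = 2, mean = 12/2 ≈ 6.000
  cycle 1 → 0 → 1: weight = 10, length = 2, mean = 10/2 ≈ 5.000
Minimum mean = 2.000, attained e.g. along the cycle 1 → 2 → 1 with weight 4 and length 2. So λ(A) = 4/2 = 2.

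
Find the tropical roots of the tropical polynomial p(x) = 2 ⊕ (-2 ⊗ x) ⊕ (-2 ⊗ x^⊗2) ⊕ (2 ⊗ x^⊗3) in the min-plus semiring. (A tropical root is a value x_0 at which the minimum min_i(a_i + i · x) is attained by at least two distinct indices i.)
Roots: {-4, 0, 4}

Each tropical root is a break point of the lower envelope of the lines y = a_i + i · x (there are 4 lines, with slopes 0, 1, ..., 3). Only the lines that attain the minimum somewhere contribute to roots; other lines are dominated. Here the surviving (envelope) indices are i = 3, i = 2, i = 1, i = 0.
Intersections between consecutive envelope lines give the roots: for adjacent envelope indices i < j the intersection is x = (a_i − a_j) / (j − i). Reading off the sorted break points: {-4, 0, 4}.
Verification: at each break x_0, at least two indices attain the minimum of min_i(a_i + i · x_0).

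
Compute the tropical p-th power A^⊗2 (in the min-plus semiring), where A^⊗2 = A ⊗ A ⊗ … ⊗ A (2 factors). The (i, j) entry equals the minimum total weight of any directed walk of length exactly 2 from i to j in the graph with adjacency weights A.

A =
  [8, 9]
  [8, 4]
A^⊗2 =
  [16, 13]
  [12, 8]

Each entry (A^⊗2)_ij equals the minimum over all length-2 walks i = v_0 → v_1 → … → v_2 = j of Σ_t A[v_t][v_{t+1}]. For example, for (i, j) = (0, 1) we minimise over 2 possible intermediate vertex sequences; the minimum is 13, attained along the walk 0 → 1 → 1.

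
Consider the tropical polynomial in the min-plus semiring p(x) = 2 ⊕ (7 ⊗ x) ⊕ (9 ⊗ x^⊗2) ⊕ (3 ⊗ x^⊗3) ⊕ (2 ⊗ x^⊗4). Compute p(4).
p(4) = 2

A tropical monomial a ⊗ x^⊗i evaluates to a + i · x. Evaluating each term at x = 4:
  Term 0 contributes 2 + 0 · 4 = 2
  Term 1 contributes 7 + 1 · 4 = 11
  Term 2 contributes 9 + 2 · 4 = 17
  Term 3 contributes 3 + 3 · 4 = 15
  Term 4 contributes 2 + 4 · 4 = 18
p(4) = ⊕ of these = min[2, 11, 17, 15, 18] = 2.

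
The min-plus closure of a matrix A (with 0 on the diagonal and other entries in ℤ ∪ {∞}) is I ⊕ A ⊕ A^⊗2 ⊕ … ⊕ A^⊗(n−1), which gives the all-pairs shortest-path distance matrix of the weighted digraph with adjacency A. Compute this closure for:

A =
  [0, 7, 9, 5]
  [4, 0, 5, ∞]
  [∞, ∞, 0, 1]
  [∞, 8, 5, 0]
Closure =
  [0, 7, 9, 5]
  [4, 0, 5, 6]
  [13, 9, 0, 1]
  [12, 8, 5, 0]

This is the Floyd-Warshall all-pairs shortest-path computation. For each intermediate vertex k = 0, 1, …, 3, update dist[i][j] ← min(dist[i][j], dist[i][k] + dist[k][j]). The final matrix gives, for each (i, j), the minimum total weight of any directed path from i to j (possibly empty when i = j).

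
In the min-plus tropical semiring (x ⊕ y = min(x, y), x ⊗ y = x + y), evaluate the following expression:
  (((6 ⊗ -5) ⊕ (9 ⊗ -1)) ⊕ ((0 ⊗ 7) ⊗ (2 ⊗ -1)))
(((6 ⊗ -5) ⊕ (9 ⊗ -1)) ⊕ ((0 ⊗ 7) ⊗ (2 ⊗ -1))) = 1

Expand innermost to outermost. Recall ⊕ takes the minimum of its arguments and ⊗ takes their sum. Working out the expression (((6 ⊗ -5) ⊕ (9 ⊗ -1)) ⊕ ((0 ⊗ 7) ⊗ (2 ⊗ -1))) gives 1.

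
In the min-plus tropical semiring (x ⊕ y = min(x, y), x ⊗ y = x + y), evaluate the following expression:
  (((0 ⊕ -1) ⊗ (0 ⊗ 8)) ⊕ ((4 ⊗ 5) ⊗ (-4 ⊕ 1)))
(((0 ⊕ -1) ⊗ (0 ⊗ 8)) ⊕ ((4 ⊗ 5) ⊗ (-4 ⊕ 1))) = 5

Expand innermost to outermost. Recall ⊕ takes the minimum of its arguments and ⊗ takes their sum. Working out the expression (((0 ⊕ -1) ⊗ (0 ⊗ 8)) ⊕ ((4 ⊗ 5) ⊗ (-4 ⊕ 1))) gives 5.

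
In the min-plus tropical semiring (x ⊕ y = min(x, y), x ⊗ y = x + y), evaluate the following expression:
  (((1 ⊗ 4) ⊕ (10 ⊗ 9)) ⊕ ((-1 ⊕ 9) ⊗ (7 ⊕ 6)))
(((1 ⊗ 4) ⊕ (10 ⊗ 9)) ⊕ ((-1 ⊕ 9) ⊗ (7 ⊕ 6))) = 5

Expand innermost to outermost. Recall ⊕ takes the minimum of its arguments and ⊗ takes their sum. Working out the expression (((1 ⊗ 4) ⊕ (10 ⊗ 9)) ⊕ ((-1 ⊕ 9) ⊗ (7 ⊕ 6))) gives 5.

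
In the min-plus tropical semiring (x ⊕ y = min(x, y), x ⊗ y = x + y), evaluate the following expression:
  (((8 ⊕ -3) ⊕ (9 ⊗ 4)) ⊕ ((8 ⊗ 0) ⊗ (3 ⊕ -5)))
(((8 ⊕ -3) ⊕ (9 ⊗ 4)) ⊕ ((8 ⊗ 0) ⊗ (3 ⊕ -5))) = -3

Expand innermost to outermost. Recall ⊕ takes the minimum of its arguments and ⊗ takes their sum. Working out the expression (((8 ⊕ -3) ⊕ (9 ⊗ 4)) ⊕ ((8 ⊗ 0) ⊗ (3 ⊕ -5))) gives -3.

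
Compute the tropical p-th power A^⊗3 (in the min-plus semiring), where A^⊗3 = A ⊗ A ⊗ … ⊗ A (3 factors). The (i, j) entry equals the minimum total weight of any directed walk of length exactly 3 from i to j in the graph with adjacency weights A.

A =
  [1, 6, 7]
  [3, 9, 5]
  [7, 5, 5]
A^⊗3 =
  [3, 8, 9]
  [5, 10, 11]
  [9, 14, 15]

Each entry (A^⊗3)_ij equals the minimum over all length-3 walks i = v_0 → v_1 → … → v_3 = j of Σ_t A[v_t][v_{t+1}]. For example, for (i, j) = (0, 2) we minimise over 9 possible intermediate vertex sequences; the minimum is 9, attained along the walk 0 → 0 → 0 → 2.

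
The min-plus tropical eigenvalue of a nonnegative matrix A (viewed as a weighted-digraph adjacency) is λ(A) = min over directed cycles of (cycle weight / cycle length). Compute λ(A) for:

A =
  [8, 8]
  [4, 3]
λ(A) = 3

Enumerate directed cycles and compute their means (weight / length). Sample:
  cycle 0 → 0: weight = 8, length = 1, mean = 8/1 ≈ 8.000
  cycle 1 → 1: weight = 3, length = 1, mean = 3/1 ≈ 3.000
  cycle 0 → 1 → 0: weight = 12, length = 2, mean = 12/2 ≈ 6.000
  cycle 1 → 0 → 1: weight = 12, length = 2, mean = 12/2 ≈ 6.000
Minimum mean = 3.000, attained e.g. along the cycle 1 → 1 with weight 3 and length 1. So λ(A) = 3/1 = 3.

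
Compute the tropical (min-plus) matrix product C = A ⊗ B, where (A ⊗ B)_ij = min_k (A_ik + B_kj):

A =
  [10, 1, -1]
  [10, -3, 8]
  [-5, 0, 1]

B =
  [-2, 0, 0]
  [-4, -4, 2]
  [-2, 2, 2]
A ⊗ B =
  [-3, -3, 1]
  [-7, -7, -1]
  [-7, -5, -5]

Apply the min-plus product entry-by-entry:
  C[0][0] = min over k of (A[0][0] + B[0][0] = 10 + -2 = 8, A[0][1] + B[1][0] = 1 + -4 = -3, A[0][2] + B[2][0] = -1 + -2 = -3) = -3 (attained at k = 1)
  C[0][1] = min over k of (A[0][0] + B[0][1] = 10 + 0 = 10, A[0][1] + B[1][1] = 1 + -4 = -3, A[0][2] + B[2][1] = -1 + 2 = 1) = -3 (attained at k = 1)
  C[0][2] = min over k of (A[0][0] + B[0][2] = 10 + 0 = 10, A[0][1] + B[1][2] = 1 + 2 = 3, A[0][2] + B[2][2] = -1 + 2 = 1) = 1 (attained at k = 2)
  C[1][0] = min over k of (A[1][0] + B[0][0] = 10 + -2 = 8, A[1][1] + B[1][0] = -3 + -4 = -7, A[1][2] + B[2][0] = 8 + -2 = 6) = -7 (attained at k = 1)
  C[1][1] = min over k of (A[1][0] + B[0][1] = 10 + 0 = 10, A[1][1] + B[1][1] = -3 + -4 = -7, A[1][2] + B[2][1] = 8 + 2 = 10) = -7 (attained at k = 1)
  C[1][2] = min over k of (A[1][0] + B[0][2] = 10 + 0 = 10, A[1][1] + B[1][2] = -3 + 2 = -1, A[1][2] + B[2][2] = 8 + 2 = 10) = -1 (attained at k = 1)
  C[2][0] = min over k of (A[2][0] + B[0][0] = -5 + -2 = -7, A[2][1] + B[1][0] = 0 + -4 = -4, A[2][2] + B[2][0] = 1 + -2 = -1) = -7 (attained at k = 0)
  C[2][1] = min over k of (A[2][0] + B[0][1] = -5 + 0 = -5, A[2][1] + B[1][1] = 0 + -4 = -4, A[2][2] + B[2][1] = 1 + 2 = 3) = -5 (attained at k = 0)
  C[2][2] = min over k of (A[2][0] + B[0][2] = -5 + 0 = -5, A[2][1] + B[1][2] = 0 + 2 = 2, A[2][2] + B[2][2] = 1 + 2 = 3) = -5 (attained at k = 0)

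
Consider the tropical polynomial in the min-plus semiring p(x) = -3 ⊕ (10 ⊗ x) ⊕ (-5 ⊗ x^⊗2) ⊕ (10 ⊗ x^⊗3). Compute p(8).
p(8) = -3

A tropical monomial a ⊗ x^⊗i evaluates to a + i · x. Evaluating each term at x = 8:
  Term 0 contributes -3 + 0 · 8 = -3
  Term 1 contributes 10 + 1 · 8 = 18
  Term 2 contributes -5 + 2 · 8 = 11
  Term 3 contributes 10 + 3 · 8 = 34
p(8) = ⊕ of these = min[-3, 18, 11, 34] = -3.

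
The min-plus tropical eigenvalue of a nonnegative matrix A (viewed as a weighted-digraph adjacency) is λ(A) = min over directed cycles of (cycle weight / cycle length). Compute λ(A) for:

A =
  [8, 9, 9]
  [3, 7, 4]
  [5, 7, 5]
λ(A) = 5

Enumerate directed cycles and compute their means (weight / length). Sample:
  cycle 0 → 0: weight = 8, length = 1, mean = 8/1 ≈ 8.000
  cycle 1 → 1: weight = 7, length = 1, mean = 7/1 ≈ 7.000
  cycle 2 → 2: weight = 5, length = 1, mean = 5/1 ≈ 5.000
  cycle 0 → 1 → 0: weight = 12, length = 2, mean = 12/2 ≈ 6.000
  cycle 0 → 2 → 0: weight = 14, length = 2, mean = 14/2 ≈ 7.000
  cycle 1 → 0 → 1: weight = 12, length = 2, mean = 12/2 ≈ 6.000
Minimum mean = 5.000, attained e.g. along the cycle 2 → 2 with weight 5 and length 1. So λ(A) = 5/1 = 5.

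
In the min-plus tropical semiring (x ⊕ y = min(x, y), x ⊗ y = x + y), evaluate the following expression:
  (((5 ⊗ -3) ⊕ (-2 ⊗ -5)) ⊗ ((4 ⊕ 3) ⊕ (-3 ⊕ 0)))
(((5 ⊗ -3) ⊕ (-2 ⊗ -5)) ⊗ ((4 ⊕ 3) ⊕ (-3 ⊕ 0))) = -10

Expand innermost to outermost. Recall ⊕ takes the minimum of its arguments and ⊗ takes their sum. Working out the expression (((5 ⊗ -3) ⊕ (-2 ⊗ -5)) ⊗ ((4 ⊕ 3) ⊕ (-3 ⊕ 0))) gives -10.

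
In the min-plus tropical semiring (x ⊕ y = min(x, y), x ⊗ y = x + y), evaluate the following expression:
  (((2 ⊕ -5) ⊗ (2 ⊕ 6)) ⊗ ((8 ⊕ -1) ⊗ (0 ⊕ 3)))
(((2 ⊕ -5) ⊗ (2 ⊕ 6)) ⊗ ((8 ⊕ -1) ⊗ (0 ⊕ 3))) = -4

Expand innermost to outermost. Recall ⊕ takes the minimum of its arguments and ⊗ takes their sum. Working out the expression (((2 ⊕ -5) ⊗ (2 ⊕ 6)) ⊗ ((8 ⊕ -1) ⊗ (0 ⊕ 3))) gives -4.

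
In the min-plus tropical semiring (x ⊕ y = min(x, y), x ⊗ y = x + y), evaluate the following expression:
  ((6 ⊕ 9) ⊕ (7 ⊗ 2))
((6 ⊕ 9) ⊕ (7 ⊗ 2)) = 6

Expand innermost to outermost. Recall ⊕ takes the minimum of its arguments and ⊗ takes their sum. Working out the expression ((6 ⊕ 9) ⊕ (7 ⊗ 2)) gives 6.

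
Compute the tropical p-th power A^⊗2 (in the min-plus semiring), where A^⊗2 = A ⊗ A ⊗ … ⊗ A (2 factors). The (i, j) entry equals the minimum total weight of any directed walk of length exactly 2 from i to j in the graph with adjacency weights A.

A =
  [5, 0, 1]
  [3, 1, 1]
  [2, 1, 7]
A^⊗2 =
  [3, 1, 1]
  [3, 2, 2]
  [4, 2, 2]

Each entry (A^⊗2)_ij equals the minimum over all length-2 walks i = v_0 → v_1 → … → v_2 = j of Σ_t A[v_t][v_{t+1}]. For example, for (i, j) = (0, 2) we minimise over 3 possible intermediate vertex sequences; the minimum is 1, attained along the walk 0 → 1 → 2.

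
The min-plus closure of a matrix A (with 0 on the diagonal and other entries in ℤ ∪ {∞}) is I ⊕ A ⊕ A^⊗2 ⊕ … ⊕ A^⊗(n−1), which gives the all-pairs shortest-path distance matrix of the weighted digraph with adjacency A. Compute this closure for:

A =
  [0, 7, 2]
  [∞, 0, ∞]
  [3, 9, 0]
Closure =
  [0, 7, 2]
  [∞, 0, ∞]
  [3, 9, 0]

This is the Floyd-Warshall all-pairs shortest-path computation. For each intermediate vertex k = 0, 1, …, 2, update dist[i][j] ← min(dist[i][j], dist[i][k] + dist[k][j]). The final matrix gives, for each (i, j), the minimum total weight of any directed path from i to j (possibly empty when i = j).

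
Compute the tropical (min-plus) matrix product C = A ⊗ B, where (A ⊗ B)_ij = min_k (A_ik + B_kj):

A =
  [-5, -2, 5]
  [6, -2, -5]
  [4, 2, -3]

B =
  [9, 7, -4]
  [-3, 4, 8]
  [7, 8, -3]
A ⊗ B =
  [-5, 2, -9]
  [-5, 2, -8]
  [-1, 5, -6]

Apply the min-plus product entry-by-entry:
  C[0][0] = min over k of (A[0][0] + B[0][0] = -5 + 9 = 4, A[0][1] + B[1][0] = -2 + -3 = -5, A[0][2] + B[2][0] = 5 + 7 = 12) = -5 (attained at k = 1)
  C[0][1] = min over k of (A[0][0] + B[0][1] = -5 + 7 = 2, A[0][1] + B[1][1] = -2 + 4 = 2, A[0][2] + B[2][1] = 5 + 8 = 13) = 2 (attained at k = 0)
  C[0][2] = min over k of (A[0][0] + B[0][2] = -5 + -4 = -9, A[0][1] + B[1][2] = -2 + 8 = 6, A[0][2] + B[2][2] = 5 + -3 = 2) = -9 (attained at k = 0)
  C[1][0] = min over k of (A[1][0] + B[0][0] = 6 + 9 = 15, A[1][1] + B[1][0] = -2 + -3 = -5, A[1][2] + B[2][0] = -5 + 7 = 2) = -5 (attained at k = 1)
  C[1][1] = min over k of (A[1][0] + B[0][1] = 6 + 7 = 13, A[1][1] + B[1][1] = -2 + 4 = 2, A[1][2] + B[2][1] = -5 + 8 = 3) = 2 (attained at k = 1)
  C[1][2] = min over k of (A[1][0] + B[0][2] = 6 + -4 = 2, A[1][1] + B[1][2] = -2 + 8 = 6, A[1][2] + B[2][2] = -5 + -3 = -8) = -8 (attained at k = 2)
  C[2][0] = min over k of (A[2][0] + B[0][0] = 4 + 9 = 13, A[2][1] + B[1][0] = 2 + -3 = -1, A[2][2] + B[2][0] = -3 + 7 = 4) = -1 (attained at k = 1)
  C[2][1] = min over k of (A[2][0] + B[0][1] = 4 + 7 = 11, A[2][1] + B[1][1] = 2 + 4 = 6, A[2][2] + B[2][1] = -3 + 8 = 5) = 5 (attained at k = 2)
  C[2][2] = min over k of (A[2][0] + B[0][2] = 4 + -4 = 0, A[2][1] + B[1][2] = 2 + 8 = 10, A[2][2] + B[2][2] = -3 + -3 = -6) = -6 (attained at k = 2)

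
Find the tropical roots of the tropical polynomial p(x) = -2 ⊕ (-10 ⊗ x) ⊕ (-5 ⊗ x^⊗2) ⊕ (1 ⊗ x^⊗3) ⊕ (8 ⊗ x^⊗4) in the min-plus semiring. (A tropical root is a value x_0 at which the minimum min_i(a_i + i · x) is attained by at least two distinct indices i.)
Roots: {-7, -6, -5, 8}

Each tropical root is a break point of the lower envelope of the lines y = a_i + i · x (there are 5 lines, with slopes 0, 1, ..., 4). Only the lines that attain the minimum somewhere contribute to roots; other lines are dominated. Here the surviving (envelope) indices are i = 4, i = 3, i = 2, i = 1, i = 0.
Intersections between consecutive envelope lines give the roots: for adjacent envelope indices i < j the intersection is x = (a_i − a_j) / (j − i). Reading off the sorted break points: {-7, -6, -5, 8}.
Verification: at each break x_0, at least two indices attain the minimum of min_i(a_i + i · x_0).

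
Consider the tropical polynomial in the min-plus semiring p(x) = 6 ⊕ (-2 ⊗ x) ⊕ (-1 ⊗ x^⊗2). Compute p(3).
p(3) = 1

A tropical monomial a ⊗ x^⊗i evaluates to a + i · x. Evaluating each term at x = 3:
  Term 0 contributes 6 + 0 · 3 = 6
  Term 1 contributes -2 + 1 · 3 = 1
  Term 2 contributes -1 + 2 · 3 = 5
p(3) = ⊕ of these = min[6, 1, 5] = 1.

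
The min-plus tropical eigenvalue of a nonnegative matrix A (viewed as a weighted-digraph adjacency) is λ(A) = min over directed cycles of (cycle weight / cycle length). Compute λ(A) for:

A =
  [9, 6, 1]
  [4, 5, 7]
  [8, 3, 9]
λ(A) = 8/3

Enumerate directed cycles and compute their means (weight / length). Sample:
  cycle 0 → 0: weight = 9, length = 1, mean = 9/1 ≈ 9.000
  cycle 1 → 1: weight = 5, length = 1, mean = 5/1 ≈ 5.000
  cycle 2 → 2: weight = 9, length = 1, mean = 9/1 ≈ 9.000
  cycle 0 → 1 → 0: weight = 10, length = 2, mean = 10/2 ≈ 5.000
  cycle 0 → 2 → 0: weight = 9, length = 2, mean = 9/2 ≈ 4.500
  cycle 1 → 0 → 1: weight = 10, length = 2, mean = 10/2 ≈ 5.000
Minimum mean = 2.667, attained e.g. along the cycle 0 → 2 → 1 → 0 with weight 8 and length 3. So λ(A) = 8/3 = 8/3.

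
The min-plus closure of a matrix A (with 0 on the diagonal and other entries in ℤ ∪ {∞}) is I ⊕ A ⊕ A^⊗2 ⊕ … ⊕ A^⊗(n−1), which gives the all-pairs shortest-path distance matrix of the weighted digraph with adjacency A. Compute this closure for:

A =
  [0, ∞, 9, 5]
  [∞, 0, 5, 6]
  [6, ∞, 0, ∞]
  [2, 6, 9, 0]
Closure =
  [0, 11, 9, 5]
  [8, 0, 5, 6]
  [6, 17, 0, 11]
  [2, 6, 9, 0]

This is the Floyd-Warshall all-pairs shortest-path computation. For each intermediate vertex k = 0, 1, …, 3, update dist[i][j] ← min(dist[i][j], dist[i][k] + dist[k][j]). The final matrix gives, for each (i, j), the minimum total weight of any directed path from i to j (possibly empty when i = j).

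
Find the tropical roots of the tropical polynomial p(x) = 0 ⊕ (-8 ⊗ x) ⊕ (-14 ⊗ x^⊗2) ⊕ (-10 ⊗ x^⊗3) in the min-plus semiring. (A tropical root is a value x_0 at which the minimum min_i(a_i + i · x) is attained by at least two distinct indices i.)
Roots: {-4, 6, 8}

Each tropical root is a break point of the lower envelope of the lines y = a_i + i · x (there are 4 lines, with slopes 0, 1, ..., 3). Only the lines that attain the minimum somewhere contribute to roots; other lines are dominated. Here the surviving (envelope) indices are i = 3, i = 2, i = 1, i = 0.
Intersections between consecutive envelope lines give the roots: for adjacent envelope indices i < j the intersection is x = (a_i − a_j) / (j − i). Reading off the sorted break points: {-4, 6, 8}.
Verification: at each break x_0, at least two indices attain the minimum of min_i(a_i + i · x_0).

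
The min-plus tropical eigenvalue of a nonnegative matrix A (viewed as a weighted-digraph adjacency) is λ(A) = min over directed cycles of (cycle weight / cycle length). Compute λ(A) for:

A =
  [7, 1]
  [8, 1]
λ(A) = 1

Enumerate directed cycles and compute their means (weight / length). Sample:
  cycle 0 → 0: weight = 7, length = 1, mean = 7/1 ≈ 7.000
  cycle 1 → 1: weight = 1, length = 1, mean = 1/1 ≈ 1.000
  cycle 0 → 1 → 0: weight = 9, length = 2, mean = 9/2 ≈ 4.500
  cycle 1 → 0 → 1: weight = 9, length = 2, mean = 9/2 ≈ 4.500
Minimum mean = 1.000, attained e.g. along the cycle 1 → 1 with weight 1 and length 1. So λ(A) = 1/1 = 1.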